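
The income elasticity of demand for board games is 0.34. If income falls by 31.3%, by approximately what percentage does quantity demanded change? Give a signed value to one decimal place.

%ΔQ ≈ E × %ΔI = (0.34) × (-31.3%) ≈ -10.6%.

-10.6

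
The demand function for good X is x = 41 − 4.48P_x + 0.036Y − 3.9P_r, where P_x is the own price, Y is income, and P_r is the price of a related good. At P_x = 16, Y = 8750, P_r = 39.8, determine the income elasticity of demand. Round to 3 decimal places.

x = 41 − 4.48(16) + 0.036(8750) − 3.9(39.8) = 41 − 71.68 + 315 − 155.22 = 129.1.
∂x/∂Y = +0.036, so E_I = 0.036·(8750/129.1) ≈ 2.440.
E_I > 1: normal good (luxury).

2.440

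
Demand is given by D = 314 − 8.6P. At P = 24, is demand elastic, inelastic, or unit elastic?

At P = 24, D = 107.6.
dD/dP = −8.6.
Point elasticity E = (dD/dP)·(P/D) = -8.6 × 24/107.6 ≈ -1.918.
|E| ≈ 1.918 > 1, so demand is elastic.

elastic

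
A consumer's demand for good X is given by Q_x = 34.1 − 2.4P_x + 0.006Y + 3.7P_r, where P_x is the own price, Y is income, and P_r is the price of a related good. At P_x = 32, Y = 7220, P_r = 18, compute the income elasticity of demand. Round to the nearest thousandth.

Evaluating quantity at (P_x, Y, P_r) gives Q_x = 34.1 − 2.4(32) + 0.006(7220) + 3.7(18) = 34.1 − 76.8 + 43.32 + 66.6 = 67.22.
∂Q_x/∂Y = +0.006, so E_I = 0.006·(7220/67.22) ≈ 0.644.
E_I ∈ (0,1): normal good (necessity).

0.644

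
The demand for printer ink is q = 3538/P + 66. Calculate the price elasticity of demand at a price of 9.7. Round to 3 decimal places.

-0.847

At P = 9.7, q = 430.7423.
dq/dP = −3538/P² = −37.6023.
Point elasticity E = (dq/dP)·(P/q) = -37.6023 × 9.7/430.7423 ≈ -0.847.
|E| < 1, so demand is inelastic at this price.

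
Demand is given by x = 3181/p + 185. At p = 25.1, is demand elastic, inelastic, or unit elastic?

At p = 25.1, x = 311.7331.
dx/dp = −3181/p² = −5.0491.
Point elasticity E = (dx/dp)·(p/x) = -5.0491 × 25.1/311.7331 ≈ -0.407.
|E| ≈ 0.407 < 1, so demand is inelastic.

inelastic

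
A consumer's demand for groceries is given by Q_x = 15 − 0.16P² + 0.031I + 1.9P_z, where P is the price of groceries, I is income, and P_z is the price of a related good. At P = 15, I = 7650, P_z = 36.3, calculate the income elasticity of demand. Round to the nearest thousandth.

0.832

Q_x = 15 − 0.16(15)² + 0.031(7650) + 1.9(36.3) = 15 − 36 + 237.15 + 68.97 = 285.12.
∂Q_x/∂I = +0.031, so E_I = 0.031·(7650/285.12) ≈ 0.832.
E_I ∈ (0,1): normal good (necessity).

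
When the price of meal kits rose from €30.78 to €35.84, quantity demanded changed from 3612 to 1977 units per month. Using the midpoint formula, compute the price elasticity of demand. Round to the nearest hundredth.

-3.85

%Δq = (1977 − 3612)/[(3612 + 1977)/2] = -1635/2794.5 ≈ -0.5851.
%ΔP = (35.84 − 30.78)/[(30.78 + 35.84)/2] = 5.06/33.31 ≈ 0.1519.
Arc elasticity E = %Δq/%ΔP ≈ -0.5851/0.1519 ≈ -3.85.
|E| > 1: demand is elastic over this range.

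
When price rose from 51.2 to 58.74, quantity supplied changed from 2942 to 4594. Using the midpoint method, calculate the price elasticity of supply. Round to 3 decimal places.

%Δq = (4594 − 2942)/[(2942 + 4594)/2] = 1652/3768 ≈ 0.4384.
%Δp = (58.74 − 51.2)/[(51.2 + 58.74)/2] = 7.54/54.97 ≈ 0.1372.
Arc elasticity E = %Δq/%Δp ≈ 0.4384/0.1372 ≈ 3.196.
|E| > 1: supply is elastic over this range.

3.196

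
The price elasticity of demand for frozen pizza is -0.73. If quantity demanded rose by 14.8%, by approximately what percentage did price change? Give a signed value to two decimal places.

-20.27

%ΔQ ≈ E × %ΔP ⇒ %ΔP = %ΔQ / E = (14.8%)/(-0.73) ≈ -20.27%.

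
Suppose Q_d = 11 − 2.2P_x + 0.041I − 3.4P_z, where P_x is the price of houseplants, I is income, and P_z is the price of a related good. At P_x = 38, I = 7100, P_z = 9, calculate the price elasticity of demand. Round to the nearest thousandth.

Q_d = 11 − 2.2(38) + 0.041(7100) − 3.4(9) = 11 − 83.6 + 291.1 − 30.6 = 187.9.
∂Q_d/∂P_x = −2.2, so E_p = (−2.2)·(38/187.9) ≈ -0.445.
|E_p| < 1: demand is inelastic.

-0.445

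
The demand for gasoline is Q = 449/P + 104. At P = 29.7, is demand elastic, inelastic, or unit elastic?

inelastic

At P = 29.7, Q = 119.1178.
dQ/dP = −449/P² = −0.509.
Point elasticity E = (dQ/dP)·(P/Q) = -0.509 × 29.7/119.1178 ≈ -0.127.
|E| ≈ 0.127 < 1, so demand is inelastic.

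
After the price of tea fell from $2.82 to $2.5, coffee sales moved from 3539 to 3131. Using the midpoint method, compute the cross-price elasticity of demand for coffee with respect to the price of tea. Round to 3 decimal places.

%ΔQ_x = (3131 − 3539)/[(3539+3131)/2] = -408/3335 ≈ -0.1223.
%ΔP_y = (2.5 − 2.82)/[(2.82+2.5)/2] ≈ -0.1203.
E_xy = -0.1223/-0.1203 ≈ 1.017.
E_xy > 0, so coffee and tea are substitutes.

1.017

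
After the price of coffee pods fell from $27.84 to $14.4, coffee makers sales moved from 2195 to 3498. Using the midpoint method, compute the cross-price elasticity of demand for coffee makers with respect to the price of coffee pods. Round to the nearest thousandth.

-0.719

%ΔQ_x = (3498 − 2195)/[(2195+3498)/2] = 1303/2846.5 ≈ 0.4578.
%ΔP_y = (14.4 − 27.84)/[(27.84+14.4)/2] ≈ -0.6364.
E_xy = 0.4578/-0.6364 ≈ -0.719.
E_xy < 0, so coffee makers and coffee pods are complements.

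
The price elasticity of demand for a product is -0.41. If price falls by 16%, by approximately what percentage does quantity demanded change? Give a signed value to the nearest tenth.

6.6

%ΔQ ≈ E × %ΔP = (-0.41) × (-16%) ≈ 6.6%.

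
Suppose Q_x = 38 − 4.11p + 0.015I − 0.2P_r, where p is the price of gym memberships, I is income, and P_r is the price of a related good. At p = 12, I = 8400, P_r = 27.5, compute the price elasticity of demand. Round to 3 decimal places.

Q_x = 38 − 4.11(12) + 0.015(8400) − 0.2(27.5) = 38 − 49.32 + 126 − 5.5 = 109.18.
∂Q_x/∂p = −4.11, so E_p = (−4.11)·(12/109.18) ≈ -0.452.
|E_p| < 1: demand is inelastic.

-0.452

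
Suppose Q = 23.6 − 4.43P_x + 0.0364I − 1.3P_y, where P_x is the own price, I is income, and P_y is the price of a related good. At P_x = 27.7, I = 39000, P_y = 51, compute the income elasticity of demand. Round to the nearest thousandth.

1.132

At the given point, Q = 23.6 − 4.43(27.7) + 0.0364(39000) − 1.3(51) = 23.6 − 122.711 + 1419.6 − 66.3 = 1254.189.
∂Q/∂I = +0.0364, so E_I = 0.0364·(39000/1254.189) ≈ 1.132.
E_I > 1: normal good (luxury).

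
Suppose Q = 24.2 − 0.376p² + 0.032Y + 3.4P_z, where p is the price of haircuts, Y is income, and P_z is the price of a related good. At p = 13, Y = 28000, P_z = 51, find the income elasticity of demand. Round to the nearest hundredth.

0.87

Substituting, Q = 24.2 − 0.376(13)² + 0.032(28000) + 3.4(51) = 24.2 − 63.544 + 896 + 173.4 = 1030.056.
∂Q/∂Y = +0.032, so E_I = 0.032·(28000/1030.056) ≈ 0.87.
E_I ∈ (0,1): normal good (necessity).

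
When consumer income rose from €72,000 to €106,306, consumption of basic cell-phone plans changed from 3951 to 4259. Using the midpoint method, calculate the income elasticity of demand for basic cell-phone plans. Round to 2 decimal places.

%ΔQ = (4259 − 3951)/[(3951+4259)/2] = 308/4105 ≈ 0.0750.
%ΔM = (106,306 − 72,000)/[(72,000+106,306)/2] = 34306/89153 ≈ 0.3848.
E_I = %ΔQ/%ΔM ≈ 0.19.
E_I ∈ (0,1): normal good (necessity).

0.19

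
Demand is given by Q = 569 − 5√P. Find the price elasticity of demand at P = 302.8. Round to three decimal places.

At P = 302.8, Q = 481.9943.
dQ/dP = −5/(2√P) = −5/(2·17.4011).
Point elasticity E = (dQ/dP)·(P/Q) = -0.1437 × 302.8/481.9943 ≈ -0.090.
|E| < 1, so demand is inelastic at this price.

-0.090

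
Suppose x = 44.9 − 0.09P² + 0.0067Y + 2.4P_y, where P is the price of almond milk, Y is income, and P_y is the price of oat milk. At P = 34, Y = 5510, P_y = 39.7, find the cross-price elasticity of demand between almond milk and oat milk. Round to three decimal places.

Evaluating quantity at (P, Y, P_y) gives x = 44.9 − 0.09(34)² + 0.0067(5510) + 2.4(39.7) = 44.9 − 104.04 + 36.917 + 95.28 = 73.057.
∂x/∂P_y = +2.4, so E_xy = 2.4·(39.7/73.057) ≈ 1.304.
E_xy > 0: the goods are substitutes.

1.304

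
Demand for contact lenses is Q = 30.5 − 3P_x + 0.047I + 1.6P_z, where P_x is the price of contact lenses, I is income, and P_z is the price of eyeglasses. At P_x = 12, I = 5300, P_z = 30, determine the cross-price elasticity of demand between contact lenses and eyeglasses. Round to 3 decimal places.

Substituting, Q = 30.5 − 3(12) + 0.047(5300) + 1.6(30) = 30.5 − 36 + 249.1 + 48 = 291.6.
∂Q/∂P_z = +1.6, so E_xy = 1.6·(30/291.6) ≈ 0.165.
E_xy > 0: the goods are substitutes.

0.165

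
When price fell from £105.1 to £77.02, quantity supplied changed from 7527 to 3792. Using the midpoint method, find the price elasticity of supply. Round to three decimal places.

2.140

%Δq = (3792 − 7527)/[(7527 + 3792)/2] = -3735/5659.5 ≈ -0.6600.
%Δp = (77.02 − 105.1)/[(105.1 + 77.02)/2] = -28.08/91.06 ≈ -0.3084.
Arc elasticity E = %Δq/%Δp ≈ -0.6600/-0.3084 ≈ 2.140.
|E| > 1: supply is elastic over this range.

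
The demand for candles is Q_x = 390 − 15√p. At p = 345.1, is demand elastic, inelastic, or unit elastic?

elastic

At p = 345.1, Q_x = 111.347.
dQ_x/dp = −15/(2√p) = −15/(2·18.5769).
Point elasticity E = (dQ_x/dp)·(p/Q_x) = -0.4037 × 345.1/111.347 ≈ -1.251.
|E| ≈ 1.251 > 1, so demand is elastic.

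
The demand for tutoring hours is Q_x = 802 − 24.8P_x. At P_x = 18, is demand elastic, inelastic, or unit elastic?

elastic

At P_x = 18, Q_x = 355.6.
dQ_x/dP_x = −24.8.
Point elasticity E = (dQ_x/dP_x)·(P_x/Q_x) = -24.8 × 18/355.6 ≈ -1.255.
|E| ≈ 1.255 > 1, so demand is elastic.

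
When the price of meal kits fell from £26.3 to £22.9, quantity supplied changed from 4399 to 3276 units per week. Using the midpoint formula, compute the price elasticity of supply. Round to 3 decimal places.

2.117

%Δq = (3276 − 4399)/[(4399 + 3276)/2] = -1123/3837.5 ≈ -0.2926.
%ΔP = (22.9 − 26.3)/[(26.3 + 22.9)/2] = -3.4/24.6 ≈ -0.1382.
Arc elasticity E = %Δq/%ΔP ≈ -0.2926/-0.1382 ≈ 2.117.
|E| > 1: supply is elastic over this range.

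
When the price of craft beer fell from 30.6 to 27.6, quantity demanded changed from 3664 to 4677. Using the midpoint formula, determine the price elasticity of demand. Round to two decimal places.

-2.36

%ΔQ = (4677 − 3664)/[(3664 + 4677)/2] = 1013/4170.5 ≈ 0.2429.
%ΔP = (27.6 − 30.6)/[(30.6 + 27.6)/2] = -3/29.1 ≈ -0.1031.
Arc elasticity E = %ΔQ/%ΔP ≈ 0.2429/-0.1031 ≈ -2.36.
|E| > 1: demand is elastic over this range.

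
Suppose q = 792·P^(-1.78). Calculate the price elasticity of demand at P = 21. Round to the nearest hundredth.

For a Cobb–Douglas (constant-elasticity) form q = A·P^α·…, the elasticity with respect to P equals the exponent α at every point.
Here the exponent on P is -1.78, so the price elasticity of demand is -1.78.

-1.78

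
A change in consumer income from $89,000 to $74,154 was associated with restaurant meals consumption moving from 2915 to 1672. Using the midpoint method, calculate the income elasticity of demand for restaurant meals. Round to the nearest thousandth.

%ΔQ = (1672 − 2915)/[(2915+1672)/2] = -1243/2293.5 ≈ -0.5420.
%ΔI = (74,154 − 89,000)/[(89,000+74,154)/2] = -14846/81577 ≈ -0.1820.
E_I = %ΔQ/%ΔI ≈ 2.978.
E_I > 1: normal good (luxury).

2.978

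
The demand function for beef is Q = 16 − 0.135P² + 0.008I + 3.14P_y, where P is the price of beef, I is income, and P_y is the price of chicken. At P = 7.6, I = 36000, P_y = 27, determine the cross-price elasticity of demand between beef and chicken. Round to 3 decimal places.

0.223

At the given point, Q = 16 − 0.135(7.6)² + 0.008(36000) + 3.14(27) = 16 − 7.7976 + 288 + 84.78 = 380.9824.
∂Q/∂P_y = +3.14, so E_xy = 3.14·(27/380.9824) ≈ 0.223.
E_xy > 0: the goods are substitutes.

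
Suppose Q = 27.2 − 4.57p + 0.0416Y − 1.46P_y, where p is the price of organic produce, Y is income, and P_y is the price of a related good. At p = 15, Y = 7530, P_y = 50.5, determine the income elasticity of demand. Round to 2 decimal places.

1.58

Evaluating quantity at (p, Y, P_y) gives Q = 27.2 − 4.57(15) + 0.0416(7530) − 1.46(50.5) = 27.2 − 68.55 + 313.248 − 73.73 = 198.168.
∂Q/∂Y = +0.0416, so E_I = 0.0416·(7530/198.168) ≈ 1.58.
E_I > 1: normal good (luxury).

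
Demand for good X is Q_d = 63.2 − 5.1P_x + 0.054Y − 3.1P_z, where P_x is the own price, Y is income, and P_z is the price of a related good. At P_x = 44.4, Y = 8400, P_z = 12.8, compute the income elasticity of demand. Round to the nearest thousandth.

Evaluating quantity at (P_x, Y, P_z) gives Q_d = 63.2 − 5.1(44.4) + 0.054(8400) − 3.1(12.8) = 63.2 − 226.44 + 453.6 − 39.68 = 250.68.
∂Q_d/∂Y = +0.054, so E_I = 0.054·(8400/250.68) ≈ 1.809.
E_I > 1: normal good (luxury).

1.809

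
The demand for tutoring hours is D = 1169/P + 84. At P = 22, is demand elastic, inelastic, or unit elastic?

inelastic

At P = 22, D = 137.1364.
dD/dP = −1169/P² = −2.4153.
Point elasticity E = (dD/dP)·(P/D) = -2.4153 × 22/137.1364 ≈ -0.387.
|E| ≈ 0.387 < 1, so demand is inelastic.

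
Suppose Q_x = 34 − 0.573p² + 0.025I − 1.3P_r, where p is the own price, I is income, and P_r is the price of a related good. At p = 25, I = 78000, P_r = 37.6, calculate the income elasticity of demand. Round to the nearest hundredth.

First evaluate Q_x: 34 − 0.573(25)² + 0.025(78000) − 1.3(37.6) = 34 − 358.125 + 1950 − 48.88 = 1576.995.
∂Q_x/∂I = +0.025, so E_I = 0.025·(78000/1576.995) ≈ 1.24.
E_I > 1: normal good (luxury).

1.24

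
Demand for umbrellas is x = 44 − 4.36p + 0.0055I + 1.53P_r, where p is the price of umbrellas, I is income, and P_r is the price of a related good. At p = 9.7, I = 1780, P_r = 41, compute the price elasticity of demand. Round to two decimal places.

Evaluating quantity at (p, I, P_r) gives x = 44 − 4.36(9.7) + 0.0055(1780) + 1.53(41) = 44 − 42.292 + 9.79 + 62.73 = 74.228.
∂x/∂p = −4.36, so E_p = (−4.36)·(9.7/74.228) ≈ -0.57.
|E_p| < 1: demand is inelastic.

-0.57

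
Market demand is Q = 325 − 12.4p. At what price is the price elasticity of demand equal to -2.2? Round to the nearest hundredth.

18.02

Set −bp/(a − bp) = −2.2 ⇒ bp = 2.2(a − bp) ⇒ bp(1+2.2) = 2.2·a.
p = 2.2·325/(12.4·3.2) ≈ 18.02.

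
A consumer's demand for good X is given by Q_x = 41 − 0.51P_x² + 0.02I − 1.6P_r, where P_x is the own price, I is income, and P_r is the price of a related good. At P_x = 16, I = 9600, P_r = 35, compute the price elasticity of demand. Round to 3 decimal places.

-5.623

Q_x = 41 − 0.51(16)² + 0.02(9600) − 1.6(35) = 41 − 130.56 + 192 − 56 = 46.44.
∂Q_x/∂P_x = −2·0.51·P_x = -16.32, so E_p = -16.32·(16/46.44) ≈ -5.623.
|E_p| > 1: demand is elastic.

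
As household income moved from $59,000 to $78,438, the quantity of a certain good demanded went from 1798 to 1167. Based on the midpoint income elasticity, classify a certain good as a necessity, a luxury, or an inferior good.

inferior

%ΔQ = (1167 − 1798)/[(1798+1167)/2] = -631/1482.5 ≈ -0.4256.
%ΔI = (78,438 − 59,000)/[(59,000+78,438)/2] = 19438/68719 ≈ 0.2829.
E_I = %ΔQ/%ΔI ≈ -1.505.
E_I < 0: inferior good.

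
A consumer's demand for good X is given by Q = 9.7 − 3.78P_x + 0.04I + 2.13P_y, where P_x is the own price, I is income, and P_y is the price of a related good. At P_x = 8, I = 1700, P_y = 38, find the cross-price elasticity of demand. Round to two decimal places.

Substituting, Q = 9.7 − 3.78(8) + 0.04(1700) + 2.13(38) = 9.7 − 30.24 + 68 + 80.94 = 128.4.
∂Q/∂P_y = +2.13, so E_xy = 2.13·(38/128.4) ≈ 0.63.
E_xy > 0: the goods are substitutes.

0.63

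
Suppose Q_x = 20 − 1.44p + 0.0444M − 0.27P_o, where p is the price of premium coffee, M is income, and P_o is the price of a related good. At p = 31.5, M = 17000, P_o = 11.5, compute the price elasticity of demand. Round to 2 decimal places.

At the given point, Q_x = 20 − 1.44(31.5) + 0.0444(17000) − 0.27(11.5) = 20 − 45.36 + 754.8 − 3.105 = 726.335.
∂Q_x/∂p = −1.44, so E_p = (−1.44)·(31.5/726.335) ≈ -0.06.
|E_p| < 1: demand is inelastic.

-0.06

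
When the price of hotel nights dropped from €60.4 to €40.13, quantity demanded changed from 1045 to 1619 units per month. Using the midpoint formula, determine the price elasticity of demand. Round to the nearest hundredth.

%Δq = (1619 − 1045)/[(1045 + 1619)/2] = 574/1332 ≈ 0.4309.
%ΔP = (40.13 − 60.4)/[(60.4 + 40.13)/2] = -20.27/50.265 ≈ -0.4033.
Arc elasticity E = %Δq/%ΔP ≈ 0.4309/-0.4033 ≈ -1.07.
|E| > 1: demand is elastic over this range.

-1.07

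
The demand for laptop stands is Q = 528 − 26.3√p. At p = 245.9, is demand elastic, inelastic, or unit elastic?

elastic

At p = 245.9, Q = 115.5845.
dQ/dp = −26.3/(2√p) = −26.3/(2·15.6812).
Point elasticity E = (dQ/dp)·(p/Q) = -0.8386 × 245.9/115.5845 ≈ -1.784.
|E| ≈ 1.784 > 1, so demand is elastic.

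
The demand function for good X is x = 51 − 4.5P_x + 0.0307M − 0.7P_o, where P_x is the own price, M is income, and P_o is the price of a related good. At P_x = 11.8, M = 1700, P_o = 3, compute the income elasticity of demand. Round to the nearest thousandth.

x = 51 − 4.5(11.8) + 0.0307(1700) − 0.7(3) = 51 − 53.1 + 52.19 − 2.1 = 47.99.
∂x/∂M = +0.0307, so E_I = 0.0307·(1700/47.99) ≈ 1.088.
E_I > 1: normal good (luxury).

1.088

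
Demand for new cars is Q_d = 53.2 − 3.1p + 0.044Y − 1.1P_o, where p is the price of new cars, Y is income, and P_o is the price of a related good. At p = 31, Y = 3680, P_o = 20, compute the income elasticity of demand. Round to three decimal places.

1.669

Evaluating quantity at (p, Y, P_o) gives Q_d = 53.2 − 3.1(31) + 0.044(3680) − 1.1(20) = 53.2 − 96.1 + 161.92 − 22 = 97.02.
∂Q_d/∂Y = +0.044, so E_I = 0.044·(3680/97.02) ≈ 1.669.
E_I > 1: normal good (luxury).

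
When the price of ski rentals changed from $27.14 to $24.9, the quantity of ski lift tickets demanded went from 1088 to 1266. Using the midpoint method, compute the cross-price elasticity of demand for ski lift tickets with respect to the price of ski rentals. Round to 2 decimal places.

%ΔQ_x = (1266 − 1088)/[(1088+1266)/2] = 178/1177 ≈ 0.1512.
%ΔP_y = (24.9 − 27.14)/[(27.14+24.9)/2] ≈ -0.0861.
E_xy = 0.1512/-0.0861 ≈ -1.76.
E_xy < 0, so ski lift tickets and ski rentals are complements.

-1.76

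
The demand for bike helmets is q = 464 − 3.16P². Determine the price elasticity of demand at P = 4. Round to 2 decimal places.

At P = 4, q = 413.44.
dq/dP = −2·3.16·P = −25.28.
Point elasticity E = (dq/dP)·(P/q) = -25.28 × 4/413.44 ≈ -0.24.
|E| < 1, so demand is inelastic at this price.

-0.24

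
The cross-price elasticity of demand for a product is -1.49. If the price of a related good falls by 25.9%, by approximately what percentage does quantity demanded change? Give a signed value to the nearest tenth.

38.6

%ΔQ ≈ E × %ΔP_y = (-1.49) × (-25.9%) ≈ 38.6%.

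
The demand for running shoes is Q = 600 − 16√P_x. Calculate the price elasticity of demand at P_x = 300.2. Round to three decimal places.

-0.429

At P_x = 300.2, Q = 322.7795.
dQ/dP_x = −16/(2√P_x) = −16/(2·17.3263).
Point elasticity E = (dQ/dP_x)·(P_x/Q) = -0.4617 × 300.2/322.7795 ≈ -0.429.
|E| < 1, so demand is inelastic at this price.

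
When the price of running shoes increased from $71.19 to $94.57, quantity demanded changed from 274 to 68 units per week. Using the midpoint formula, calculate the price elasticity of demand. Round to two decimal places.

%ΔQ = (68 − 274)/[(274 + 68)/2] = -206/171 ≈ -1.2047.
%ΔP = (94.57 − 71.19)/[(71.19 + 94.57)/2] = 23.38/82.88 ≈ 0.2821.
Arc elasticity E = %ΔQ/%ΔP ≈ -1.2047/0.2821 ≈ -4.27.
|E| > 1: demand is elastic over this range.

-4.27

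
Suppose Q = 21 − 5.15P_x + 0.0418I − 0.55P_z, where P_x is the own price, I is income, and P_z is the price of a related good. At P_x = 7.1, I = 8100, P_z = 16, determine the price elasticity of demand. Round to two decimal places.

-0.12

Substituting, Q = 21 − 5.15(7.1) + 0.0418(8100) − 0.55(16) = 21 − 36.565 + 338.58 − 8.8 = 314.215.
∂Q/∂P_x = −5.15, so E_p = (−5.15)·(7.1/314.215) ≈ -0.12.
|E_p| < 1: demand is inelastic.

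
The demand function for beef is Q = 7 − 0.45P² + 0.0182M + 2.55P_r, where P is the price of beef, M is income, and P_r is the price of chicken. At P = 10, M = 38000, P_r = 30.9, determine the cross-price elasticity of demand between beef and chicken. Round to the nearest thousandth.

Q = 7 − 0.45(10)² + 0.0182(38000) + 2.55(30.9) = 7 − 45 + 691.6 + 78.795 = 732.395.
∂Q/∂P_r = +2.55, so E_xy = 2.55·(30.9/732.395) ≈ 0.108.
E_xy > 0: the goods are substitutes.

0.108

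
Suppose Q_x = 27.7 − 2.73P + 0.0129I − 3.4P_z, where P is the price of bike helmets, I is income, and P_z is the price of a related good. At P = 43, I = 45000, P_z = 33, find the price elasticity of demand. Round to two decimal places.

-0.31

At the given point, Q_x = 27.7 − 2.73(43) + 0.0129(45000) − 3.4(33) = 27.7 − 117.39 + 580.5 − 112.2 = 378.61.
∂Q_x/∂P = −2.73, so E_p = (−2.73)·(43/378.61) ≈ -0.31.
|E_p| < 1: demand is inelastic.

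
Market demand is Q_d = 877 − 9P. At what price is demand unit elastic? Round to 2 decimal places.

For linear demand Q_d = a − bP, E = −bP/(a − bP). |E| = 1 ⇒ bP = a − bP ⇒ P = a/(2b).
P = 877/(2·9) ≈ 48.72.

48.72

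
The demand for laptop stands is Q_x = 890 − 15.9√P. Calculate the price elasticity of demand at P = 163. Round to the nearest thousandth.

At P = 163, Q_x = 687.0024.
dQ_x/dP = −15.9/(2√P) = −15.9/(2·12.7671).
Point elasticity E = (dQ_x/dP)·(P/Q_x) = -0.6227 × 163/687.0024 ≈ -0.148.
|E| < 1, so demand is inelastic at this price.

-0.148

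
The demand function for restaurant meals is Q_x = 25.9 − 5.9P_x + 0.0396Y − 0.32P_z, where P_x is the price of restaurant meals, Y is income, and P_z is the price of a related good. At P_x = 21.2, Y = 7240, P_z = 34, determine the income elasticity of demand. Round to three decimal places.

First evaluate Q_x: 25.9 − 5.9(21.2) + 0.0396(7240) − 0.32(34) = 25.9 − 125.08 + 286.704 − 10.88 = 176.644.
∂Q_x/∂Y = +0.0396, so E_I = 0.0396·(7240/176.644) ≈ 1.623.
E_I > 1: normal good (luxury).

1.623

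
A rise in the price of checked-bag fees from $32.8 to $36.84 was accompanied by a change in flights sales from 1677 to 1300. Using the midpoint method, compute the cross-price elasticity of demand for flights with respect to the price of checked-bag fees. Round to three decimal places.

-2.183

%ΔQ_x = (1300 − 1677)/[(1677+1300)/2] = -377/1488.5 ≈ -0.2533.
%ΔP_y = (36.84 − 32.8)/[(32.8+36.84)/2] ≈ 0.1160.
E_xy = -0.2533/0.1160 ≈ -2.183.
E_xy < 0, so flights and checked-bag fees are complements.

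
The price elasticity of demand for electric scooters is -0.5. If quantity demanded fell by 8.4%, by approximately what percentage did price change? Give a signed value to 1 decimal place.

%ΔQ ≈ E × %ΔP ⇒ %ΔP = %ΔQ / E = (-8.4%)/(-0.5) = 16.8%.

16.8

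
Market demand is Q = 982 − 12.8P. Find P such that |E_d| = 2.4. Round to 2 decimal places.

54.15

Set −bP/(a − bP) = −2.4 ⇒ bP = 2.4(a − bP) ⇒ bP(1+2.4) = 2.4·a.
P = 2.4·982/(12.8·3.4) ≈ 54.15.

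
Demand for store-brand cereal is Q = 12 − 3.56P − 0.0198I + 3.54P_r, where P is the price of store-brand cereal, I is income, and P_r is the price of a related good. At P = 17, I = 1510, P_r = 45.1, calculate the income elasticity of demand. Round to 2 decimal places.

First evaluate Q: 12 − 3.56(17) − 0.0198(1510) + 3.54(45.1) = 12 − 60.52 − 29.898 + 159.654 = 81.236.
∂Q/∂I = −0.0198, so E_I = -0.0198·(1510/81.236) ≈ -0.37.
E_I < 0: inferior good.

-0.37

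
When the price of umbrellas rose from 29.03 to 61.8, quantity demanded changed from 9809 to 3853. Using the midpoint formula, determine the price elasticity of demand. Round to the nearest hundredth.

-1.21

%ΔQ = (3853 − 9809)/[(9809 + 3853)/2] = -5956/6831 ≈ -0.8719.
%Δp = (61.8 − 29.03)/[(29.03 + 61.8)/2] = 32.77/45.415 ≈ 0.7216.
Arc elasticity E = %ΔQ/%Δp ≈ -0.8719/0.7216 ≈ -1.21.
|E| > 1: demand is elastic over this range.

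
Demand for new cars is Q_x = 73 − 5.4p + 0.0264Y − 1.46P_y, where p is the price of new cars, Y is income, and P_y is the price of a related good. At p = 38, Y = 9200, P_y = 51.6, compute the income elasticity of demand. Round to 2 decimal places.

Substituting, Q_x = 73 − 5.4(38) + 0.0264(9200) − 1.46(51.6) = 73 − 205.2 + 242.88 − 75.336 = 35.344.
∂Q_x/∂Y = +0.0264, so E_I = 0.0264·(9200/35.344) ≈ 6.87.
E_I > 1: normal good (luxury).

6.87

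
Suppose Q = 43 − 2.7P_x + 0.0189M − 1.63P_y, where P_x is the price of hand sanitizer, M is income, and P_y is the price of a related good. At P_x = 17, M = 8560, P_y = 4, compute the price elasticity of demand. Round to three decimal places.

Substituting, Q = 43 − 2.7(17) + 0.0189(8560) − 1.63(4) = 43 − 45.9 + 161.784 − 6.52 = 152.364.
∂Q/∂P_x = −2.7, so E_p = (−2.7)·(17/152.364) ≈ -0.301.
|E_p| < 1: demand is inelastic.

-0.301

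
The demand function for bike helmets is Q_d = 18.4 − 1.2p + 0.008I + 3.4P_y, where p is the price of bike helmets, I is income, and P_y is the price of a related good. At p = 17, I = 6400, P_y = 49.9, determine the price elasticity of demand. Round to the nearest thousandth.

Q_d = 18.4 − 1.2(17) + 0.008(6400) + 3.4(49.9) = 18.4 − 20.4 + 51.2 + 169.66 = 218.86.
∂Q_d/∂p = −1.2, so E_p = (−1.2)·(17/218.86) ≈ -0.093.
|E_p| < 1: demand is inelastic.

-0.093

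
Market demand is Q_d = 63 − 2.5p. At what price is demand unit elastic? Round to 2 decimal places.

12.60

For linear demand Q_d = a − bp, E = −bp/(a − bp). |E| = 1 ⇒ bp = a − bp ⇒ p = a/(2b).
p = 63/(2·2.5) = 12.60.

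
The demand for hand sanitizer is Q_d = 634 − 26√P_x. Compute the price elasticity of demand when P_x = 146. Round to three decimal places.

-0.491

At P_x = 146, Q_d = 319.8408.
dQ_d/dP_x = −26/(2√P_x) = −26/(2·12.083).
Point elasticity E = (dQ_d/dP_x)·(P_x/Q_d) = -1.0759 × 146/319.8408 ≈ -0.491.
|E| < 1, so demand is inelastic at this price.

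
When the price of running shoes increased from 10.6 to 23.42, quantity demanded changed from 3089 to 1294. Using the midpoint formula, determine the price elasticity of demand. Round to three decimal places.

%ΔQ = (1294 − 3089)/[(3089 + 1294)/2] = -1795/2191.5 ≈ -0.8191.
%Δp = (23.42 − 10.6)/[(10.6 + 23.42)/2] = 12.82/17.01 ≈ 0.7537.
Arc elasticity E = %ΔQ/%Δp ≈ -0.8191/0.7537 ≈ -1.087.
|E| > 1: demand is elastic over this range.

-1.087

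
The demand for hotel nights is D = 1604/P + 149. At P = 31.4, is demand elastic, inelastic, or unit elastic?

At P = 31.4, D = 200.0828.
dD/dP = −1604/P² = −1.6268.
Point elasticity E = (dD/dP)·(P/D) = -1.6268 × 31.4/200.0828 ≈ -0.255.
|E| ≈ 0.255 < 1, so demand is inelastic.

inelastic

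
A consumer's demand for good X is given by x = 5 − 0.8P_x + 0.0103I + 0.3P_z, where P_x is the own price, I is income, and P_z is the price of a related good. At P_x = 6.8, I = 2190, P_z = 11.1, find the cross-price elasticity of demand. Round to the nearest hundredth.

0.13

First evaluate x: 5 − 0.8(6.8) + 0.0103(2190) + 0.3(11.1) = 5 − 5.44 + 22.557 + 3.33 = 25.447.
∂x/∂P_z = +0.3, so E_xy = 0.3·(11.1/25.447) ≈ 0.13.
E_xy > 0: the goods are substitutes.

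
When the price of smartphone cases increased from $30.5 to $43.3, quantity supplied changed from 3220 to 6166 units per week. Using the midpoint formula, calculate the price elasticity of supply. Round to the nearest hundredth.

%ΔQ = (6166 − 3220)/[(3220 + 6166)/2] = 2946/4693 ≈ 0.6277.
%Δp = (43.3 − 30.5)/[(30.5 + 43.3)/2] = 12.8/36.9 ≈ 0.3469.
Arc elasticity E = %ΔQ/%Δp ≈ 0.6277/0.3469 ≈ 1.81.
|E| > 1: supply is elastic over this range.

1.81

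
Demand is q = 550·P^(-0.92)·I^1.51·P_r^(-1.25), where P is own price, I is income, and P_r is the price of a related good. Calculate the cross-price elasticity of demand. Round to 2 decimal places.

For a Cobb–Douglas (constant-elasticity) form q = A·P_r^α·…, the elasticity with respect to P_r equals the exponent α at every point.
Here the exponent on P_r is -1.25, so the cross-price elasticity of demand is -1.25.

-1.25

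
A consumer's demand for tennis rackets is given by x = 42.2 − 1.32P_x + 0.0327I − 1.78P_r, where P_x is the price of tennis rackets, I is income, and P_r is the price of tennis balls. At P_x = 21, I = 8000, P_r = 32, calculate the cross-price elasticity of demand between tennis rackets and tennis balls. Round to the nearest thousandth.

Evaluating quantity at (P_x, I, P_r) gives x = 42.2 − 1.32(21) + 0.0327(8000) − 1.78(32) = 42.2 − 27.72 + 261.6 − 56.96 = 219.12.
∂x/∂P_r = −1.78, so E_xy = -1.78·(32/219.12) ≈ -0.260.
E_xy < 0: the goods are complements.

-0.260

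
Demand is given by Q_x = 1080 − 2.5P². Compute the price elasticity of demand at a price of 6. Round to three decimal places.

-0.182

At P = 6, Q_x = 990.
dQ_x/dP = −2·2.5·P = −30.
Point elasticity E = (dQ_x/dP)·(P/Q_x) = -30 × 6/990 ≈ -0.182.
|E| < 1, so demand is inelastic at this price.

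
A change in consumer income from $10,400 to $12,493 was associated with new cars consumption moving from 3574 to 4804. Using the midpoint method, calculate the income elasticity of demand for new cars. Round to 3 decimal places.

1.606

%ΔQ = (4804 − 3574)/[(3574+4804)/2] = 1230/4189 ≈ 0.2936.
%ΔM = (12,493 − 10,400)/[(10,400+12,493)/2] = 2093/11446.5 ≈ 0.1829.
E_I = %ΔQ/%ΔM ≈ 1.606.
E_I > 1: normal good (luxury).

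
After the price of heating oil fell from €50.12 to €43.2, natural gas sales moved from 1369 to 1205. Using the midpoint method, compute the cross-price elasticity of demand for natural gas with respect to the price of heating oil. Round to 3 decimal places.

0.859

%ΔQ_x = (1205 − 1369)/[(1369+1205)/2] = -164/1287 ≈ -0.1274.
%ΔP_y = (43.2 − 50.12)/[(50.12+43.2)/2] ≈ -0.1483.
E_xy = -0.1274/-0.1483 ≈ 0.859.
E_xy > 0, so natural gas and heating oil are substitutes.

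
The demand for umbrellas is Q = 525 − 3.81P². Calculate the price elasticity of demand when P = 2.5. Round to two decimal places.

At P = 2.5, Q = 501.1875.
dQ/dP = −2·3.81·P = −19.05.
Point elasticity E = (dQ/dP)·(P/Q) = -19.05 × 2.5/501.1875 ≈ -0.10.
|E| < 1, so demand is inelastic at this price.

-0.10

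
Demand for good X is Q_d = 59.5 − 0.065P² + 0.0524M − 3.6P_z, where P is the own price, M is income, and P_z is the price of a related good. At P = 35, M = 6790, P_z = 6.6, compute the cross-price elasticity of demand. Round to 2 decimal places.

Substituting, Q_d = 59.5 − 0.065(35)² + 0.0524(6790) − 3.6(6.6) = 59.5 − 79.625 + 355.796 − 23.76 = 311.911.
∂Q_d/∂P_z = −3.6, so E_xy = -3.6·(6.6/311.911) ≈ -0.08.
E_xy < 0: the goods are complements.

-0.08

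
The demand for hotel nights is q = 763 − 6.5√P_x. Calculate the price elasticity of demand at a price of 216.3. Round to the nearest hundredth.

-0.07

At P_x = 216.3, q = 667.4036.
dq/dP_x = −6.5/(2√P_x) = −6.5/(2·14.7071).
Point elasticity E = (dq/dP_x)·(P_x/q) = -0.221 × 216.3/667.4036 ≈ -0.07.
|E| < 1, so demand is inelastic at this price.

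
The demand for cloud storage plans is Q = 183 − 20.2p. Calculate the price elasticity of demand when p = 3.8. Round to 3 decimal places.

At p = 3.8, Q = 106.24.
dQ/dp = −20.2.
Point elasticity E = (dQ/dp)·(p/Q) = -20.2 × 3.8/106.24 ≈ -0.723.
|E| < 1, so demand is inelastic at this price.

-0.723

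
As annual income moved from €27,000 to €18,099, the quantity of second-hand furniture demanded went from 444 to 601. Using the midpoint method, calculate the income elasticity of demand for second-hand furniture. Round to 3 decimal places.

-0.761

%ΔQ = (601 − 444)/[(444+601)/2] = 157/522.5 ≈ 0.3005.
%ΔI = (18,099 − 27,000)/[(27,000+18,099)/2] = -8901/22549.5 ≈ -0.3947.
E_I = %ΔQ/%ΔI ≈ -0.761.
E_I < 0: inferior good.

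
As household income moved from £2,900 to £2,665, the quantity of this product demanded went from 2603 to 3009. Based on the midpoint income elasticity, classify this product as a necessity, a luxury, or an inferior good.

inferior

%ΔQ = (3009 − 2603)/[(2603+3009)/2] = 406/2806 ≈ 0.1447.
%ΔM = (2,665 − 2,900)/[(2,900+2,665)/2] = -235/2782.5 ≈ -0.0845.
E_I = %ΔQ/%ΔM ≈ -1.713.
E_I < 0: inferior good.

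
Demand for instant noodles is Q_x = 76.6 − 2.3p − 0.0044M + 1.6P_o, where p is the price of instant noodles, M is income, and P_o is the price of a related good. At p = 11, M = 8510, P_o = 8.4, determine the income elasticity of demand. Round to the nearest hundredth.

-1.37

Substituting, Q_x = 76.6 − 2.3(11) − 0.0044(8510) + 1.6(8.4) = 76.6 − 25.3 − 37.444 + 13.44 = 27.296.
∂Q_x/∂M = −0.0044, so E_I = -0.0044·(8510/27.296) ≈ -1.37.
E_I < 0: inferior good.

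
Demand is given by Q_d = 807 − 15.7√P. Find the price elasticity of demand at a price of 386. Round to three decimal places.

At P = 386, Q_d = 498.5439.
dQ_d/dP = −15.7/(2√P) = −15.7/(2·19.6469).
Point elasticity E = (dQ_d/dP)·(P/Q_d) = -0.3996 × 386/498.5439 ≈ -0.309.
|E| < 1, so demand is inelastic at this price.

-0.309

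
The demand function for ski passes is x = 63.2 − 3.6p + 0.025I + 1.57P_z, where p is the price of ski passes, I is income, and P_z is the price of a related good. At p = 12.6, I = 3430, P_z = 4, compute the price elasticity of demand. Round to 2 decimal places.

-0.41

At the given point, x = 63.2 − 3.6(12.6) + 0.025(3430) + 1.57(4) = 63.2 − 45.36 + 85.75 + 6.28 = 109.87.
∂x/∂p = −3.6, so E_p = (−3.6)·(12.6/109.87) ≈ -0.41.
|E_p| < 1: demand is inelastic.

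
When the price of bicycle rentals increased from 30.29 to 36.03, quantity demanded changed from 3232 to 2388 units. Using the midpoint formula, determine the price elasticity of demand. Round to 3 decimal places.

%Δq = (2388 − 3232)/[(3232 + 2388)/2] = -844/2810 ≈ -0.3004.
%Δp = (36.03 − 30.29)/[(30.29 + 36.03)/2] = 5.74/33.16 ≈ 0.1731.
Arc elasticity E = %Δq/%Δp ≈ -0.3004/0.1731 ≈ -1.735.
|E| > 1: demand is elastic over this range.

-1.735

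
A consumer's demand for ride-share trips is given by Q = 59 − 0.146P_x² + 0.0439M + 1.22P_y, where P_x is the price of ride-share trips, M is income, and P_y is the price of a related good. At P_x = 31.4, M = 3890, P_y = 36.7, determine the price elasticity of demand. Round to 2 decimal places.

-2.20

At the given point, Q = 59 − 0.146(31.4)² + 0.0439(3890) + 1.22(36.7) = 59 − 143.9502 + 170.771 + 44.774 = 130.5948.
∂Q/∂P_x = −2·0.146·P_x = -9.1688, so E_p = -9.1688·(31.4/130.5948) ≈ -2.20.
|E_p| > 1: demand is elastic.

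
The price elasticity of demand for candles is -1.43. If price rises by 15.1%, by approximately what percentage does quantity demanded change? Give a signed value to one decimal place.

-21.6

%ΔQ ≈ E × %ΔP = (-1.43) × (15.1%) ≈ -21.6%.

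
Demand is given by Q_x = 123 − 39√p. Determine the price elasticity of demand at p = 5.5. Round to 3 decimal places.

-1.450

At p = 5.5, Q_x = 31.5369.
dQ_x/dp = −39/(2√p) = −39/(2·2.3452).
Point elasticity E = (dQ_x/dp)·(p/Q_x) = -8.3148 × 5.5/31.5369 ≈ -1.450.
|E| > 1, so demand is elastic at this price.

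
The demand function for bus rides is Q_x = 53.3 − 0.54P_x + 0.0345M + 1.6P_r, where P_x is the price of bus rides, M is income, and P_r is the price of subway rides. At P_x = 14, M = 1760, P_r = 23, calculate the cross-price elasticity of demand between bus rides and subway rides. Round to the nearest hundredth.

First evaluate Q_x: 53.3 − 0.54(14) + 0.0345(1760) + 1.6(23) = 53.3 − 7.56 + 60.72 + 36.8 = 143.26.
∂Q_x/∂P_r = +1.6, so E_xy = 1.6·(23/143.26) ≈ 0.26.
E_xy > 0: the goods are substitutes.

0.26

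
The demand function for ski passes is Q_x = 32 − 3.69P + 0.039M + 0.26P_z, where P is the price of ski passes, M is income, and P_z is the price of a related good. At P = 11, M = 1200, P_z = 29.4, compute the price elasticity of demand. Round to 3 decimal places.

Substituting, Q_x = 32 − 3.69(11) + 0.039(1200) + 0.26(29.4) = 32 − 40.59 + 46.8 + 7.644 = 45.854.
∂Q_x/∂P = −3.69, so E_p = (−3.69)·(11/45.854) ≈ -0.885.
|E_p| < 1: demand is inelastic.

-0.885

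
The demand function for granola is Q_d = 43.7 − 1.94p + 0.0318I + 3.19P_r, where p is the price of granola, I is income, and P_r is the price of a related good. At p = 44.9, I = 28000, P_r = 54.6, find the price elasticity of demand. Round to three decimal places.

Substituting, Q_d = 43.7 − 1.94(44.9) + 0.0318(28000) + 3.19(54.6) = 43.7 − 87.106 + 890.4 + 174.174 = 1021.168.
∂Q_d/∂p = −1.94, so E_p = (−1.94)·(44.9/1021.168) ≈ -0.085.
|E_p| < 1: demand is inelastic.

-0.085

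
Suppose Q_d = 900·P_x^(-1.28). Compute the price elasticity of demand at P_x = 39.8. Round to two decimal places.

-1.28

For a Cobb–Douglas (constant-elasticity) form Q_d = A·P_x^α·…, the elasticity with respect to P_x equals the exponent α at every point.
Here the exponent on P_x is -1.28, so the price elasticity of demand is -1.28.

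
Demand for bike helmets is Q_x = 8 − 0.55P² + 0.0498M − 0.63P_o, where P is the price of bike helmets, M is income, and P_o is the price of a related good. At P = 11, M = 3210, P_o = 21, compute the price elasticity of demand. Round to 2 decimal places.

-1.51

Q_x = 8 − 0.55(11)² + 0.0498(3210) − 0.63(21) = 8 − 66.55 + 159.858 − 13.23 = 88.078.
∂Q_x/∂P = −2·0.55·P = -12.1, so E_p = -12.1·(11/88.078) ≈ -1.51.
|E_p| > 1: demand is elastic.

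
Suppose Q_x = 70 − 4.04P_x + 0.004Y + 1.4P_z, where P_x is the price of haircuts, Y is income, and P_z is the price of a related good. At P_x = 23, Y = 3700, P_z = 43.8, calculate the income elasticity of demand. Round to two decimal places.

0.28

Evaluating quantity at (P_x, Y, P_z) gives Q_x = 70 − 4.04(23) + 0.004(3700) + 1.4(43.8) = 70 − 92.92 + 14.8 + 61.32 = 53.2.
∂Q_x/∂Y = +0.004, so E_I = 0.004·(3700/53.2) ≈ 0.28.
E_I ∈ (0,1): normal good (necessity).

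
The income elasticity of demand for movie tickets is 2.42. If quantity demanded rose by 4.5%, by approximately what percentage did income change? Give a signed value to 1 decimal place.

1.9

%ΔQ ≈ E × %ΔI ⇒ %ΔI = %ΔQ / E = (4.5%)/(2.42) ≈ 1.9%.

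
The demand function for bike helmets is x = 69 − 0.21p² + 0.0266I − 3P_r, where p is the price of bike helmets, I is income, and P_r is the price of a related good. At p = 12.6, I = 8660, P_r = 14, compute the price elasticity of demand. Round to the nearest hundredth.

-0.30

Substituting, x = 69 − 0.21(12.6)² + 0.0266(8660) − 3(14) = 69 − 33.3396 + 230.356 − 42 = 224.0164.
∂x/∂p = −2·0.21·p = -5.292, so E_p = -5.292·(12.6/224.0164) ≈ -0.30.
|E_p| < 1: demand is inelastic.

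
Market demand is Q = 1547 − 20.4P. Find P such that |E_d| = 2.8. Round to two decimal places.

55.88

Set −bP/(a − bP) = −2.8 ⇒ bP = 2.8(a − bP) ⇒ bP(1+2.8) = 2.8·a.
P = 2.8·1547/(20.4·3.8) ≈ 55.88.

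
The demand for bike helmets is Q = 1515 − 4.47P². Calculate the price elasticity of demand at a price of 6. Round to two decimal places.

At P = 6, Q = 1354.08.
dQ/dP = −2·4.47·P = −53.64.
Point elasticity E = (dQ/dP)·(P/Q) = -53.64 × 6/1354.08 ≈ -0.24.
|E| < 1, so demand is inelastic at this price.

-0.24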